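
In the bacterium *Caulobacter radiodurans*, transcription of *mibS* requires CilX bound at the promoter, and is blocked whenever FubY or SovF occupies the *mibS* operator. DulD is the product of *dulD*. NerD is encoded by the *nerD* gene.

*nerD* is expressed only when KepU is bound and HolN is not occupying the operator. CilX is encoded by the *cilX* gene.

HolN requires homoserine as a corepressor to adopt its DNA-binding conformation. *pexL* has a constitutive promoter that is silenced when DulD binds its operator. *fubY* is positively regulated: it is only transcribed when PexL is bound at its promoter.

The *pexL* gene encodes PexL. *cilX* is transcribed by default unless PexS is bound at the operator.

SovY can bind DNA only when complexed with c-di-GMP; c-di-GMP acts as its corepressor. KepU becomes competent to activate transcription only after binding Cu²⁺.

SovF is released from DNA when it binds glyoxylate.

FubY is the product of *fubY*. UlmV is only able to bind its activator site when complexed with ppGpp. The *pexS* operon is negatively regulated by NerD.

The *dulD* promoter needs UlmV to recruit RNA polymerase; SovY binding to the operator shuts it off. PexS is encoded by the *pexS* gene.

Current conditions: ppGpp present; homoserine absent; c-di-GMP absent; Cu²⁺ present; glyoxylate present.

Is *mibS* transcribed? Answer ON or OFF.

ON

c-di-GMP is absent, so SovY is inactive.
ppGpp is present, so UlmV is active.
No repressor is bound and UlmV is active, so *dulD* is transcribed.
So DulD is produced and active.
With repressor DulD bound, *pexL* is not transcribed.
So PexL is not produced.
Required activator PexL is absent, so *fubY* is not transcribed.
So FubY is not produced.
Cu²⁺ is present, so KepU is active.
Homoserine is absent, so HolN is inactive.
No repressor is bound and KepU is active, so *nerD* is transcribed.
So NerD is produced and active.
With repressor NerD bound, *pexS* is not transcribed.
So PexS is not produced.
With no repressor bound, *cilX* is transcribed.
So CilX is produced and active.
Glyoxylate is present, so SovF is inactive.
No repressor is bound and CilX is active, so *mibS* is transcribed.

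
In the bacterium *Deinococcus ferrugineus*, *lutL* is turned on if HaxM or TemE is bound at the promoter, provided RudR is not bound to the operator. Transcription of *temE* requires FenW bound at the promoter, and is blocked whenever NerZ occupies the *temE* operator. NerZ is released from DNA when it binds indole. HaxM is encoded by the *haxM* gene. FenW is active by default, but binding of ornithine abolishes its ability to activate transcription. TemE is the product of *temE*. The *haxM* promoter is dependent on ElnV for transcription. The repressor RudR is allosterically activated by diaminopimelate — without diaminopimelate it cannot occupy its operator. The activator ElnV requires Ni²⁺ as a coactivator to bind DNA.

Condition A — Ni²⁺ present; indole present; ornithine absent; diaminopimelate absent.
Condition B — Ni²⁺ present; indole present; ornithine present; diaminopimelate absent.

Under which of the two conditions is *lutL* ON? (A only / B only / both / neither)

both

Condition A:
Ni²⁺ is present, so ElnV is active.
No repressor is bound and ElnV is active, so *haxM* is transcribed.
So HaxM is produced and active.
Indole is present, so NerZ is inactive.
Ornithine is absent, so FenW is active.
No repressor is bound and FenW is active, so *temE* is transcribed.
So TemE is produced and active.
Diaminopimelate is absent, so RudR is inactive.
Activator HaxM is present, so *lutL* is transcribed.
→ *lutL* is ON in A.
Condition B:
Ni²⁺ is present, so ElnV is active.
No repressor is bound and ElnV is active, so *haxM* is transcribed.
So HaxM is produced and active.
Indole is present, so NerZ is inactive.
Ornithine is present, so FenW is inactive.
Required activator FenW is absent, so *temE* is not transcribed.
So TemE is not produced.
Diaminopimelate is absent, so RudR is inactive.
Activator HaxM is present, so *lutL* is transcribed.
→ *lutL* is ON in B.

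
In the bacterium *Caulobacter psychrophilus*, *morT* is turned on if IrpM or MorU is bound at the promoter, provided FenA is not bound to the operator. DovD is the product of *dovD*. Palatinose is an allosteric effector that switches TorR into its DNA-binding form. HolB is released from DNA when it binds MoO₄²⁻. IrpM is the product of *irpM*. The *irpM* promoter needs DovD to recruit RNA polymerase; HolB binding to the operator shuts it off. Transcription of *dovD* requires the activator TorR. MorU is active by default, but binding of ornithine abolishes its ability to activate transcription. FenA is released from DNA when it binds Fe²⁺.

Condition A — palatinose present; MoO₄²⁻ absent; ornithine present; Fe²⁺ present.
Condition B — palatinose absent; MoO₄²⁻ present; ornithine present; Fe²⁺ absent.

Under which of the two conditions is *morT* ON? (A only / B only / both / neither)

Condition A:
Palatinose is present, so TorR is active.
No repressor is bound and TorR is active, so *dovD* is transcribed.
So DovD is produced and active.
MoO₄²⁻ is absent, so HolB is active.
With repressor HolB bound, *irpM* is not transcribed.
So IrpM is not produced.
Ornithine is present, so MorU is inactive.
Fe²⁺ is present, so FenA is inactive.
No activator is available at the *morT* promoter, so *morT* is not transcribed.
→ *morT* is OFF in A.
Condition B:
Palatinose is absent, so TorR is inactive.
Required activator TorR is absent, so *dovD* is not transcribed.
So DovD is not produced.
MoO₄²⁻ is present, so HolB is inactive.
Required activator DovD is absent, so *irpM* is not transcribed.
So IrpM is not produced.
Ornithine is present, so MorU is inactive.
Fe²⁺ is absent, so FenA is active.
With repressor FenA bound, *morT* is not transcribed.
→ *morT* is OFF in B.

neither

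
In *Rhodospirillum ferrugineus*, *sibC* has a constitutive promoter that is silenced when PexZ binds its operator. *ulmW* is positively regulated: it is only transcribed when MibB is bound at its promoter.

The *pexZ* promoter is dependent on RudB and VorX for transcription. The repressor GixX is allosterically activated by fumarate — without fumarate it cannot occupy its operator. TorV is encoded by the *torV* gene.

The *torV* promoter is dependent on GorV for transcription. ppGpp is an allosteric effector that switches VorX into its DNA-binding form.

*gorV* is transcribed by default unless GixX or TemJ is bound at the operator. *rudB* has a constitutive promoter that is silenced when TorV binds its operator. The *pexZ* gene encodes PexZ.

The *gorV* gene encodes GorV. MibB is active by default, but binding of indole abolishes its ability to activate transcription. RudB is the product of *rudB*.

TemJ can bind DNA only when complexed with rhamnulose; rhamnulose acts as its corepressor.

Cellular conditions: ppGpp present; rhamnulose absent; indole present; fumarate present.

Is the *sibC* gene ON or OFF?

Fumarate is present, so GixX is active.
Rhamnulose is absent, so TemJ is inactive.
With repressor GixX bound, *gorV* is not transcribed.
So GorV is not produced.
Required activator GorV is absent, so *torV* is not transcribed.
So TorV is not produced.
With no repressor bound, *rudB* is transcribed.
So RudB is produced and active.
ppGpp is present, so VorX is active.
No repressor is bound and RudB and VorX are active, so *pexZ* is transcribed.
So PexZ is produced and active.
With repressor PexZ bound, *sibC* is not transcribed.

OFF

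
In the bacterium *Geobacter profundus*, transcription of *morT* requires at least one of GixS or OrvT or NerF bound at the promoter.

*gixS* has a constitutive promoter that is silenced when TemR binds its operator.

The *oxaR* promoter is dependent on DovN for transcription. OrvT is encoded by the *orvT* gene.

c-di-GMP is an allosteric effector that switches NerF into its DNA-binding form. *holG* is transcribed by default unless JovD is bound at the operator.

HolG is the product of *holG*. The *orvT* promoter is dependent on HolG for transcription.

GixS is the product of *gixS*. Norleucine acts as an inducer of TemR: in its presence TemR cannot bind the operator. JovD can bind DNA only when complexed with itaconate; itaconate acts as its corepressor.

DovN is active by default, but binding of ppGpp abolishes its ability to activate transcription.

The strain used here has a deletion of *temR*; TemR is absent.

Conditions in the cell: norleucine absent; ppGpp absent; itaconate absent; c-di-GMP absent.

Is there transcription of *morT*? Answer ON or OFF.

TemR is non-functional in this strain, so it has no effect.
With no repressor bound, *gixS* is transcribed.
So GixS is produced and active.
Itaconate is absent, so JovD is inactive.
With no repressor bound, *holG* is transcribed.
So HolG is produced and active.
No repressor is bound and HolG is active, so *orvT* is transcribed.
So OrvT is produced and active.
c-di-GMP is absent, so NerF is inactive.
Activator GixS is present, so *morT* is transcribed.

ON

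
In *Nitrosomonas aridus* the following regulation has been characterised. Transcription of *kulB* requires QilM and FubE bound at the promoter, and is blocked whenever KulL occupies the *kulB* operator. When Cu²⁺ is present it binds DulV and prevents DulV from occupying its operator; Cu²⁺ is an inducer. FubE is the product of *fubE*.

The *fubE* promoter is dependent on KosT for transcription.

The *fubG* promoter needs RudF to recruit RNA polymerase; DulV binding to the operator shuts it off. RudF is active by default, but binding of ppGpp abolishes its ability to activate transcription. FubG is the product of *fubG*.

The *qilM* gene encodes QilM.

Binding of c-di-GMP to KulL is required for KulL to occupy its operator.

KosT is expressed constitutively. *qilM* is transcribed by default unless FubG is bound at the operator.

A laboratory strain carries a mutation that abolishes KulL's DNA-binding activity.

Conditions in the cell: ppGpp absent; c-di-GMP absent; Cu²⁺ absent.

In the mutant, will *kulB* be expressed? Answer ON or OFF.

KulL is non-functional in this strain, so it has no effect.
Cu²⁺ is absent, so DulV is active.
ppGpp is absent, so RudF is active.
With repressor DulV bound, *fubG* is not transcribed.
So FubG is not produced.
With no repressor bound, *qilM* is transcribed.
So QilM is produced and active.
KosT is produced constitutively and is active.
No repressor is bound and KosT is active, so *fubE* is transcribed.
So FubE is produced and active.
No repressor is bound and QilM and FubE are active, so *kulB* is transcribed.

ON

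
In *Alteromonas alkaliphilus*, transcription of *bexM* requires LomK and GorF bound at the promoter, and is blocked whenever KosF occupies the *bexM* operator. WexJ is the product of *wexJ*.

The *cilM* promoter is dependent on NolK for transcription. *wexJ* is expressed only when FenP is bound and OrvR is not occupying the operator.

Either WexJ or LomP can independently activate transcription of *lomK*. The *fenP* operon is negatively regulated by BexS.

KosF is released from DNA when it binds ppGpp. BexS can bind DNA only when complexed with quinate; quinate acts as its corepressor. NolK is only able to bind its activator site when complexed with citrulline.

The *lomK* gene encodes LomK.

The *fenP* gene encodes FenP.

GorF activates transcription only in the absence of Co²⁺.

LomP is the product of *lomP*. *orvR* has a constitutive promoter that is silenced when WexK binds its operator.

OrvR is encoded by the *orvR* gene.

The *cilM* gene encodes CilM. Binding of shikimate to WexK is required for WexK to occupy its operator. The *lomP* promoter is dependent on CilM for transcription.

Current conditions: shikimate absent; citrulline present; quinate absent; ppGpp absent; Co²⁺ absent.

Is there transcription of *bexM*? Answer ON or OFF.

OFF

ppGpp is absent, so KosF is active.
Quinate is absent, so BexS is inactive.
With no repressor bound, *fenP* is transcribed.
So FenP is produced and active.
Shikimate is absent, so WexK is inactive.
With no repressor bound, *orvR* is transcribed.
So OrvR is produced and active.
With repressor OrvR bound, *wexJ* is not transcribed.
So WexJ is not produced.
Citrulline is present, so NolK is active.
No repressor is bound and NolK is active, so *cilM* is transcribed.
So CilM is produced and active.
No repressor is bound and CilM is active, so *lomP* is transcribed.
So LomP is produced and active.
Activator LomP is present, so *lomK* is transcribed.
So LomK is produced and active.
Co²⁺ is absent, so GorF is active.
With repressor KosF bound, *bexM* is not transcribed.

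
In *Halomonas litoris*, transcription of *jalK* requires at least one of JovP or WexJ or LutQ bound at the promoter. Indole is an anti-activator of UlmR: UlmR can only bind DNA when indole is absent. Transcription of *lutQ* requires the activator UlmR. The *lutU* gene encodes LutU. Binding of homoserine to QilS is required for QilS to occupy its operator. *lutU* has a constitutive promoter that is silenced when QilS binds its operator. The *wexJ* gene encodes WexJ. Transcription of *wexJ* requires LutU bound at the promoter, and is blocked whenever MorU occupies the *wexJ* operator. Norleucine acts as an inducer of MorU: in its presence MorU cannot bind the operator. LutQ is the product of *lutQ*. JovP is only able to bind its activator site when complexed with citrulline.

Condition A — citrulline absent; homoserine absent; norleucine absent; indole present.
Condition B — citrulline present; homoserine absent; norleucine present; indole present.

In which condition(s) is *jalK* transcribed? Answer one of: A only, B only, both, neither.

Condition A:
Citrulline is absent, so JovP is inactive.
Homoserine is absent, so QilS is inactive.
With no repressor bound, *lutU* is transcribed.
So LutU is produced and active.
Norleucine is absent, so MorU is active.
With repressor MorU bound, *wexJ* is not transcribed.
So WexJ is not produced.
Indole is present, so UlmR is inactive.
Required activator UlmR is absent, so *lutQ* is not transcribed.
So LutQ is not produced.
No activator is available at the *jalK* promoter, so *jalK* is not transcribed.
→ *jalK* is OFF in A.
Condition B:
Citrulline is present, so JovP is active.
Homoserine is absent, so QilS is inactive.
With no repressor bound, *lutU* is transcribed.
So LutU is produced and active.
Norleucine is present, so MorU is inactive.
No repressor is bound and LutU is active, so *wexJ* is transcribed.
So WexJ is produced and active.
Indole is present, so UlmR is inactive.
Required activator UlmR is absent, so *lutQ* is not transcribed.
So LutQ is not produced.
Activator JovP is present, so *jalK* is transcribed.
→ *jalK* is ON in B.

B only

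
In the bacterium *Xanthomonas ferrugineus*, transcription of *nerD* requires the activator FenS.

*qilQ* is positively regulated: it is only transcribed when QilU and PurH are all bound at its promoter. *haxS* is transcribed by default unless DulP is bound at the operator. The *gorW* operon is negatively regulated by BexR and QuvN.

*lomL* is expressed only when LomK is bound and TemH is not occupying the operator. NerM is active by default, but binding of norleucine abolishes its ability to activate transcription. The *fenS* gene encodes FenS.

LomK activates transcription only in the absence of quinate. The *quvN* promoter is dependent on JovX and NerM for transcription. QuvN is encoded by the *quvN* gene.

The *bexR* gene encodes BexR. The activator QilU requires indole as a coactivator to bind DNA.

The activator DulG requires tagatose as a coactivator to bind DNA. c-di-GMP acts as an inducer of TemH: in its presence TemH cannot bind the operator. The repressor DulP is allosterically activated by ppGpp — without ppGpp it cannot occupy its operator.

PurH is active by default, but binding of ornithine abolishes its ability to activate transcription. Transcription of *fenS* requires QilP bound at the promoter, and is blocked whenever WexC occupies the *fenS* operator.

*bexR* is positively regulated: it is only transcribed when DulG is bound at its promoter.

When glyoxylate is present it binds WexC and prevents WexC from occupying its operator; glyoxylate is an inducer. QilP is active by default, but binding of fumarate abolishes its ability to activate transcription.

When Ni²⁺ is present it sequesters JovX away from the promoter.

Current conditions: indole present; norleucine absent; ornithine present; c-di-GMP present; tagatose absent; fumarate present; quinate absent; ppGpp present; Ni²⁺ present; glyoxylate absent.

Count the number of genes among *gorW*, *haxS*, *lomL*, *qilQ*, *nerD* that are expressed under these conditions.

2

Tagatose is absent, so DulG is inactive.
Required activator DulG is absent, so *bexR* is not transcribed.
So BexR is not produced.
Ni²⁺ is present, so JovX is inactive.
Norleucine is absent, so NerM is active.
Required activator JovX is absent, so *quvN* is not transcribed.
So QuvN is not produced.
With no repressor bound, *gorW* is transcribed.
→ *gorW* is ON.
ppGpp is present, so DulP is active.
With repressor DulP bound, *haxS* is not transcribed.
→ *haxS* is OFF.
Quinate is absent, so LomK is active.
c-di-GMP is present, so TemH is inactive.
No repressor is bound and LomK is active, so *lomL* is transcribed.
→ *lomL* is ON.
Indole is present, so QilU is active.
Ornithine is present, so PurH is inactive.
Required activator PurH is absent, so *qilQ* is not transcribed.
→ *qilQ* is OFF.
Fumarate is present, so QilP is inactive.
Glyoxylate is absent, so WexC is active.
With repressor WexC bound, *fenS* is not transcribed.
So FenS is not produced.
Required activator FenS is absent, so *nerD* is not transcribed.
→ *nerD* is OFF.
2 of the 5 genes are transcribed.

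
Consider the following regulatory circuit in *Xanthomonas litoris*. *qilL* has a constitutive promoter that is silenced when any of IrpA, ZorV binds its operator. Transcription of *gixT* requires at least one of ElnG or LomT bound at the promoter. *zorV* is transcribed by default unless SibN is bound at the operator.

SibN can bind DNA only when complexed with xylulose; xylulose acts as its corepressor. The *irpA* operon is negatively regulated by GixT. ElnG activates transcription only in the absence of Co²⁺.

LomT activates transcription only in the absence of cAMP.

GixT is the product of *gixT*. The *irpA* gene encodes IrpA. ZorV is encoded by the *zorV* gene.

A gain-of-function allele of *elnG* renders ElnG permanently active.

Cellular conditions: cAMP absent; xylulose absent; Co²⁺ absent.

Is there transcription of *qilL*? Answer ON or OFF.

ElnG is constitutively active in this strain.
cAMP is absent, so LomT is active.
Activator ElnG is present, so *gixT* is transcribed.
So GixT is produced and active.
With repressor GixT bound, *irpA* is not transcribed.
So IrpA is not produced.
Xylulose is absent, so SibN is inactive.
With no repressor bound, *zorV* is transcribed.
So ZorV is produced and active.
With repressor ZorV bound, *qilL* is not transcribed.

OFF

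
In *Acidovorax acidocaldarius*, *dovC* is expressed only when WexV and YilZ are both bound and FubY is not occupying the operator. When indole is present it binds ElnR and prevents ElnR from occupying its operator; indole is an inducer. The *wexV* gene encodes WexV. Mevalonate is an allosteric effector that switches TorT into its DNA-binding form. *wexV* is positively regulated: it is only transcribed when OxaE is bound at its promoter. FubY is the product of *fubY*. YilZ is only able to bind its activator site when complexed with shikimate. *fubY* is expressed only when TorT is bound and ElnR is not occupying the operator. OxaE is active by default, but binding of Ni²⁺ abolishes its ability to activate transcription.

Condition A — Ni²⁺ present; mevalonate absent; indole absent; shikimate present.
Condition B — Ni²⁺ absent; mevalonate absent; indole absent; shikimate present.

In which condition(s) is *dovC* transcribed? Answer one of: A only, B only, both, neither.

B only

Condition A:
Ni²⁺ is present, so OxaE is inactive.
Required activator OxaE is absent, so *wexV* is not transcribed.
So WexV is not produced.
Mevalonate is absent, so TorT is inactive.
Indole is absent, so ElnR is active.
With repressor ElnR bound, *fubY* is not transcribed.
So FubY is not produced.
Shikimate is present, so YilZ is active.
Required activator WexV is absent, so *dovC* is not transcribed.
→ *dovC* is OFF in A.
Condition B:
Ni²⁺ is absent, so OxaE is active.
No repressor is bound and OxaE is active, so *wexV* is transcribed.
So WexV is produced and active.
Mevalonate is absent, so TorT is inactive.
Indole is absent, so ElnR is active.
With repressor ElnR bound, *fubY* is not transcribed.
So FubY is not produced.
Shikimate is present, so YilZ is active.
No repressor is bound and WexV and YilZ are active, so *dovC* is transcribed.
→ *dovC* is ON in B.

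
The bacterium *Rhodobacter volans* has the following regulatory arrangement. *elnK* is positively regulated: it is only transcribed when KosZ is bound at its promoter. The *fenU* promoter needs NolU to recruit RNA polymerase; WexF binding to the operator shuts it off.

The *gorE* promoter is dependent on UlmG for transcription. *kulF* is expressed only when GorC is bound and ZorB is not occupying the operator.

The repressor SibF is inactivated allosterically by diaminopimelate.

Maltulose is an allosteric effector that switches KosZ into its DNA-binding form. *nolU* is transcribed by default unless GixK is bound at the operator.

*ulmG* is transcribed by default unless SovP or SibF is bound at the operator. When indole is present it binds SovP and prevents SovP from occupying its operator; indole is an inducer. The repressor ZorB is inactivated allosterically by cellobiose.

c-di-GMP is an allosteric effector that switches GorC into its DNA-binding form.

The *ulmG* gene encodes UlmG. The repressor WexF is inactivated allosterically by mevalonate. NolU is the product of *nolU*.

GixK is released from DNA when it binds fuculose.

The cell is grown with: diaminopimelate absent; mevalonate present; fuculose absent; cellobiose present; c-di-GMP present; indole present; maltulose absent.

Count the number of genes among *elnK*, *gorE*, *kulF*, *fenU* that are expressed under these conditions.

1

Maltulose is absent, so KosZ is inactive.
Required activator KosZ is absent, so *elnK* is not transcribed.
→ *elnK* is OFF.
Indole is present, so SovP is inactive.
Diaminopimelate is absent, so SibF is active.
With repressor SibF bound, *ulmG* is not transcribed.
So UlmG is not produced.
Required activator UlmG is absent, so *gorE* is not transcribed.
→ *gorE* is OFF.
c-di-GMP is present, so GorC is active.
Cellobiose is present, so ZorB is inactive.
No repressor is bound and GorC is active, so *kulF* is transcribed.
→ *kulF* is ON.
Fuculose is absent, so GixK is active.
With repressor GixK bound, *nolU* is not transcribed.
So NolU is not produced.
Mevalonate is present, so WexF is inactive.
Required activator NolU is absent, so *fenU* is not transcribed.
→ *fenU* is OFF.
1 of the 4 genes is transcribed.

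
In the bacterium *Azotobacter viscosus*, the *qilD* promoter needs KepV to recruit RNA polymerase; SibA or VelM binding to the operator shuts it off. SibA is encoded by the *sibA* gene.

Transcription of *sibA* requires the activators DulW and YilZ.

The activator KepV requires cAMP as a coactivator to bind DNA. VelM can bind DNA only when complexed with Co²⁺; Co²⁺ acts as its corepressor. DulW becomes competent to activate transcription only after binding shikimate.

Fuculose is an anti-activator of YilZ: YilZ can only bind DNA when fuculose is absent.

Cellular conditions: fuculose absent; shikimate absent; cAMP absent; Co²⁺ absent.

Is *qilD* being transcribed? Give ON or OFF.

cAMP is absent, so KepV is inactive.
Shikimate is absent, so DulW is inactive.
Fuculose is absent, so YilZ is active.
Required activator DulW is absent, so *sibA* is not transcribed.
So SibA is not produced.
Co²⁺ is absent, so VelM is inactive.
Required activator KepV is absent, so *qilD* is not transcribed.

OFF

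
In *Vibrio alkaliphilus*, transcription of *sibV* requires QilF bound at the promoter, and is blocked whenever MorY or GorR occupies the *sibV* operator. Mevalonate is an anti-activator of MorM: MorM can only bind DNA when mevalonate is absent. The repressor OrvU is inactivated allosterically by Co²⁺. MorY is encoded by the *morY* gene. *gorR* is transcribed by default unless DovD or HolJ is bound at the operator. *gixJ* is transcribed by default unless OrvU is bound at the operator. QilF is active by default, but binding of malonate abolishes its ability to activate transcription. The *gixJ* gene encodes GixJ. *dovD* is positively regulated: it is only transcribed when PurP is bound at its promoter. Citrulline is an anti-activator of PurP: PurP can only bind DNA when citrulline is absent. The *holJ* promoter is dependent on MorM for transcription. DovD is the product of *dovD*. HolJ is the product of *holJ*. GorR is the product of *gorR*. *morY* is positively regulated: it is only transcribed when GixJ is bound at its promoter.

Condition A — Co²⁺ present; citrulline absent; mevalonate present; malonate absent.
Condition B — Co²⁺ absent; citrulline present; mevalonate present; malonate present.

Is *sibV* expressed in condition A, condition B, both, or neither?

neither

Condition A:
Co²⁺ is present, so OrvU is inactive.
With no repressor bound, *gixJ* is transcribed.
So GixJ is produced and active.
No repressor is bound and GixJ is active, so *morY* is transcribed.
So MorY is produced and active.
Citrulline is absent, so PurP is active.
No repressor is bound and PurP is active, so *dovD* is transcribed.
So DovD is produced and active.
Mevalonate is present, so MorM is inactive.
Required activator MorM is absent, so *holJ* is not transcribed.
So HolJ is not produced.
With repressor DovD bound, *gorR* is not transcribed.
So GorR is not produced.
Malonate is absent, so QilF is active.
With repressor MorY bound, *sibV* is not transcribed.
→ *sibV* is OFF in A.
Condition B:
Co²⁺ is absent, so OrvU is active.
With repressor OrvU bound, *gixJ* is not transcribed.
So GixJ is not produced.
Required activator GixJ is absent, so *morY* is not transcribed.
So MorY is not produced.
Citrulline is present, so PurP is inactive.
Required activator PurP is absent, so *dovD* is not transcribed.
So DovD is not produced.
Mevalonate is present, so MorM is inactive.
Required activator MorM is absent, so *holJ* is not transcribed.
So HolJ is not produced.
With no repressor bound, *gorR* is transcribed.
So GorR is produced and active.
Malonate is present, so QilF is inactive.
With repressor GorR bound, *sibV* is not transcribed.
→ *sibV* is OFF in B.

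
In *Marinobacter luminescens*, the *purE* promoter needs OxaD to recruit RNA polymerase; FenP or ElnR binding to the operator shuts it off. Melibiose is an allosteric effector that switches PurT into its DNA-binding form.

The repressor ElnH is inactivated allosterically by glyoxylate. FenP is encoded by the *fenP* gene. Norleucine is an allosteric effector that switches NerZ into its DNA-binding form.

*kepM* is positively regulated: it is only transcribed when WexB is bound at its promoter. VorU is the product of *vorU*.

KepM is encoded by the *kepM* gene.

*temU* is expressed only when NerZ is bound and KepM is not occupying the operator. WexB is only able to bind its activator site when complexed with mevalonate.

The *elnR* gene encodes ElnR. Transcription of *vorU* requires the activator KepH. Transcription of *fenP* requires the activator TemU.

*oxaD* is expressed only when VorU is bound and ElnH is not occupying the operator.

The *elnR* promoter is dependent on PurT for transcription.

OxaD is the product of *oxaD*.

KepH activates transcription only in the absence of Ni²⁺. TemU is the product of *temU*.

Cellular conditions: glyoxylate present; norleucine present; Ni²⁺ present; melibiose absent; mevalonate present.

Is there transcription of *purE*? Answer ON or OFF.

OFF

Mevalonate is present, so WexB is active.
No repressor is bound and WexB is active, so *kepM* is transcribed.
So KepM is produced and active.
Norleucine is present, so NerZ is active.
With repressor KepM bound, *temU* is not transcribed.
So TemU is not produced.
Required activator TemU is absent, so *fenP* is not transcribed.
So FenP is not produced.
Ni²⁺ is present, so KepH is inactive.
Required activator KepH is absent, so *vorU* is not transcribed.
So VorU is not produced.
Glyoxylate is present, so ElnH is inactive.
Required activator VorU is absent, so *oxaD* is not transcribed.
So OxaD is not produced.
Melibiose is absent, so PurT is inactive.
Required activator PurT is absent, so *elnR* is not transcribed.
So ElnR is not produced.
Required activator OxaD is absent, so *purE* is not transcribed.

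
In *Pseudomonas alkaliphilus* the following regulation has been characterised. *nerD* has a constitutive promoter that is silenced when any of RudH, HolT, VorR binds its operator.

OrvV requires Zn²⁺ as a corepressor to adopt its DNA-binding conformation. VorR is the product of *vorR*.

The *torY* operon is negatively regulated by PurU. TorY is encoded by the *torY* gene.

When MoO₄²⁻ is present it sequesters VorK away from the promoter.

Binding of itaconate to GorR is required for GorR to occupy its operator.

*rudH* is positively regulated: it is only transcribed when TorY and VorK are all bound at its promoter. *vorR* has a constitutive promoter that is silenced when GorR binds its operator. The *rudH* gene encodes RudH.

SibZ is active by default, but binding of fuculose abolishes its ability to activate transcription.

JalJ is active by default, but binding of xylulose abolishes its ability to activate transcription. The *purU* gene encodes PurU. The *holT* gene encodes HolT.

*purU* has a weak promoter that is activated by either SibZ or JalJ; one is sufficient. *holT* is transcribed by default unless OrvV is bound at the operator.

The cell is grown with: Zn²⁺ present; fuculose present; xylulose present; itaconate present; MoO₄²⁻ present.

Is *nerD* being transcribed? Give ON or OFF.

Fuculose is present, so SibZ is inactive.
Xylulose is present, so JalJ is inactive.
No activator is available at the *purU* promoter, so *purU* is not transcribed.
So PurU is not produced.
With no repressor bound, *torY* is transcribed.
So TorY is produced and active.
MoO₄²⁻ is present, so VorK is inactive.
Required activator VorK is absent, so *rudH* is not transcribed.
So RudH is not produced.
Zn²⁺ is present, so OrvV is active.
With repressor OrvV bound, *holT* is not transcribed.
So HolT is not produced.
Itaconate is present, so GorR is active.
With repressor GorR bound, *vorR* is not transcribed.
So VorR is not produced.
With no repressor bound, *nerD* is transcribed.

ON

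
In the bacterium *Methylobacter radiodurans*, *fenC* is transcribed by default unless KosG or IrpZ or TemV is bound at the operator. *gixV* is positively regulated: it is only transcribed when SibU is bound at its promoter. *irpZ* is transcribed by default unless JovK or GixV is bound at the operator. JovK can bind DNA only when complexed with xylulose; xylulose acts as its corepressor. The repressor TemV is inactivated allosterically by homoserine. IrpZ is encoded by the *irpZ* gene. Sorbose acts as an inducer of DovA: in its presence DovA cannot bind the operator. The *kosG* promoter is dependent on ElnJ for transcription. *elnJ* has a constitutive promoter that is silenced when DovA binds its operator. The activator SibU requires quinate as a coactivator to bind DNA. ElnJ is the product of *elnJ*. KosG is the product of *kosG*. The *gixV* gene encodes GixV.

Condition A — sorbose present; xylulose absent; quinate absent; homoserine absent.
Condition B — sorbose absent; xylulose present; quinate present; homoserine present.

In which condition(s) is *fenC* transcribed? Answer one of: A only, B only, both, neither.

B only

Condition A:
Sorbose is present, so DovA is inactive.
With no repressor bound, *elnJ* is transcribed.
So ElnJ is produced and active.
No repressor is bound and ElnJ is active, so *kosG* is transcribed.
So KosG is produced and active.
Xylulose is absent, so JovK is inactive.
Quinate is absent, so SibU is inactive.
Required activator SibU is absent, so *gixV* is not transcribed.
So GixV is not produced.
With no repressor bound, *irpZ* is transcribed.
So IrpZ is produced and active.
Homoserine is absent, so TemV is active.
With repressor KosG bound, *fenC* is not transcribed.
→ *fenC* is OFF in A.
Condition B:
Sorbose is absent, so DovA is active.
With repressor DovA bound, *elnJ* is not transcribed.
So ElnJ is not produced.
Required activator ElnJ is absent, so *kosG* is not transcribed.
So KosG is not produced.
Xylulose is present, so JovK is active.
Quinate is present, so SibU is active.
No repressor is bound and SibU is active, so *gixV* is transcribed.
So GixV is produced and active.
With repressor JovK bound, *irpZ* is not transcribed.
So IrpZ is not produced.
Homoserine is present, so TemV is inactive.
With no repressor bound, *fenC* is transcribed.
→ *fenC* is ON in B.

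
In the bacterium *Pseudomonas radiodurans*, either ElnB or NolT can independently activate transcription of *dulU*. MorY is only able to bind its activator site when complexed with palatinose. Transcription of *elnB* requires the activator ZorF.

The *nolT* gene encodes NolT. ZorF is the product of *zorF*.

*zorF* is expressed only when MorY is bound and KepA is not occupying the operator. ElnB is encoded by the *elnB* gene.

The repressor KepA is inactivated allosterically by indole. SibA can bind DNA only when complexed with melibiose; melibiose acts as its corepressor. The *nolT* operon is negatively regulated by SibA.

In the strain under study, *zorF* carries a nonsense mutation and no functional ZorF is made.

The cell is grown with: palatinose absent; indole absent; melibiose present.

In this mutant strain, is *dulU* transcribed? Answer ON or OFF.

OFF

ZorF is non-functional in this strain, so it has no effect.
Required activator ZorF is absent, so *elnB* is not transcribed.
So ElnB is not produced.
Melibiose is present, so SibA is active.
With repressor SibA bound, *nolT* is not transcribed.
So NolT is not produced.
No activator is available at the *dulU* promoter, so *dulU* is not transcribed.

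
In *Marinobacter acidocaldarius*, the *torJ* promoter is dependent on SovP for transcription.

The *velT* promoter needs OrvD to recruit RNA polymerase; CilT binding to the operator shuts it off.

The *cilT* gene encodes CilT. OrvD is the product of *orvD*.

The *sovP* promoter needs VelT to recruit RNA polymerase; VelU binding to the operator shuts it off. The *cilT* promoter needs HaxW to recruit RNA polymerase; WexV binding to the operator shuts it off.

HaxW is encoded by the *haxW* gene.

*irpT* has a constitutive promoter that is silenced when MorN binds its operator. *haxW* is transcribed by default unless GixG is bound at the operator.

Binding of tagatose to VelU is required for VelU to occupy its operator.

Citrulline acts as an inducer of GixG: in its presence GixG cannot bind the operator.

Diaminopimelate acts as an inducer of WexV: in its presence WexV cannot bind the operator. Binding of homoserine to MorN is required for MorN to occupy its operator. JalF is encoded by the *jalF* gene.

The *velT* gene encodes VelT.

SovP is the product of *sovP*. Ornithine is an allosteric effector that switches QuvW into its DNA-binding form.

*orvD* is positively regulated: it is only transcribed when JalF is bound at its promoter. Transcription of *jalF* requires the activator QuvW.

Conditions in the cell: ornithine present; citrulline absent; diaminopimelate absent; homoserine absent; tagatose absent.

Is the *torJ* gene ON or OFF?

Ornithine is present, so QuvW is active.
No repressor is bound and QuvW is active, so *jalF* is transcribed.
So JalF is produced and active.
No repressor is bound and JalF is active, so *orvD* is transcribed.
So OrvD is produced and active.
Citrulline is absent, so GixG is active.
With repressor GixG bound, *haxW* is not transcribed.
So HaxW is not produced.
Diaminopimelate is absent, so WexV is active.
With repressor WexV bound, *cilT* is not transcribed.
So CilT is not produced.
No repressor is bound and OrvD is active, so *velT* is transcribed.
So VelT is produced and active.
Tagatose is absent, so VelU is inactive.
No repressor is bound and VelT is active, so *sovP* is transcribed.
So SovP is produced and active.
No repressor is bound and SovP is active, so *torJ* is transcribed.

ON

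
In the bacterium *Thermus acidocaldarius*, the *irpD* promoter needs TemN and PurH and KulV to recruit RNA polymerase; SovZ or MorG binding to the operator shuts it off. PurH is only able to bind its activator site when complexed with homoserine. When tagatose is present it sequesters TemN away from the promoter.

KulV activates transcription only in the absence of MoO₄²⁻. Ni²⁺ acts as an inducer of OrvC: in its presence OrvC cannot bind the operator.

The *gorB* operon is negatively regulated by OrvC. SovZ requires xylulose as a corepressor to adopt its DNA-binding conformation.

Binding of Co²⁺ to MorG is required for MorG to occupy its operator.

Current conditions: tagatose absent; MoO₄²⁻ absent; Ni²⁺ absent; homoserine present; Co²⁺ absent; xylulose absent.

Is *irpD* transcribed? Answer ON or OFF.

Tagatose is absent, so TemN is active.
Homoserine is present, so PurH is active.
MoO₄²⁻ is absent, so KulV is active.
Xylulose is absent, so SovZ is inactive.
Co²⁺ is absent, so MorG is inactive.
No repressor is bound and TemN and PurH and KulV are active, so *irpD* is transcribed.

ON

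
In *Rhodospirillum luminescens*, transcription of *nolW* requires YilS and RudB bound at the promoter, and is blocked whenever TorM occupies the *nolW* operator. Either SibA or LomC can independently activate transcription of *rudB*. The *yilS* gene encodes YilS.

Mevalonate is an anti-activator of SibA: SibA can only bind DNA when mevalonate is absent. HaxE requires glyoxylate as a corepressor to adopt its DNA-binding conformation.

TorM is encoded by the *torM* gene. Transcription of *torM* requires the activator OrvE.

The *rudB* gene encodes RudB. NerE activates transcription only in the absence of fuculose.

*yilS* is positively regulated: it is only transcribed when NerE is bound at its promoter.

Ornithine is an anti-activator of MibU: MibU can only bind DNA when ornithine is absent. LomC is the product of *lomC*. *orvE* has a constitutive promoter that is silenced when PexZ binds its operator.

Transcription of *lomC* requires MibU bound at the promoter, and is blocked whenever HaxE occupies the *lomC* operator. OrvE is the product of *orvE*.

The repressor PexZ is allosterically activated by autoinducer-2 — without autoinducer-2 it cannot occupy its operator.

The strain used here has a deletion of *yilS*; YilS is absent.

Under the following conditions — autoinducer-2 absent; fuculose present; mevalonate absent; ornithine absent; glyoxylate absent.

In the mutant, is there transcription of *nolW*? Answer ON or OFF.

OFF

YilS is non-functional in this strain, so it has no effect.
Mevalonate is absent, so SibA is active.
Ornithine is absent, so MibU is active.
Glyoxylate is absent, so HaxE is inactive.
No repressor is bound and MibU is active, so *lomC* is transcribed.
So LomC is produced and active.
Activator SibA is present, so *rudB* is transcribed.
So RudB is produced and active.
Autoinducer-2 is absent, so PexZ is inactive.
With no repressor bound, *orvE* is transcribed.
So OrvE is produced and active.
No repressor is bound and OrvE is active, so *torM* is transcribed.
So TorM is produced and active.
With repressor TorM bound, *nolW* is not transcribed.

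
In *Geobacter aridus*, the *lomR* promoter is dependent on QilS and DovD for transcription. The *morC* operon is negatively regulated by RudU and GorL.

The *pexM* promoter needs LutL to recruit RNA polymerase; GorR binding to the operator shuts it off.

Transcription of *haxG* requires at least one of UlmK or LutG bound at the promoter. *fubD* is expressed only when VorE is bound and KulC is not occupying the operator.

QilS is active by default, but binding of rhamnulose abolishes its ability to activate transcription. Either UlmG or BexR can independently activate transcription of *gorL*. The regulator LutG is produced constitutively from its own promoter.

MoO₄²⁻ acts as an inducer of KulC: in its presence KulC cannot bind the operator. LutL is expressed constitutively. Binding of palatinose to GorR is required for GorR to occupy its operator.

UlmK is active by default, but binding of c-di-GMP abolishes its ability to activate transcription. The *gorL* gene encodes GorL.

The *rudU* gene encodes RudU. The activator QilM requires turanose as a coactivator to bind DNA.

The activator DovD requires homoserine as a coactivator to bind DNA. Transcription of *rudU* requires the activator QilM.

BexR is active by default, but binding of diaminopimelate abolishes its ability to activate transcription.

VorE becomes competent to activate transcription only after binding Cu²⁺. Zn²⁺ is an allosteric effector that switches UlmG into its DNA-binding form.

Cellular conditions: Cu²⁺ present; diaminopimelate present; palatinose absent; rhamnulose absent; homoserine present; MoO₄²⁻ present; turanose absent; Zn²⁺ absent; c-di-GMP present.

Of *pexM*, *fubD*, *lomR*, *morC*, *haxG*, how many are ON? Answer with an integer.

LutL is produced constitutively and is active.
Palatinose is absent, so GorR is inactive.
No repressor is bound and LutL is active, so *pexM* is transcribed.
→ *pexM* is ON.
MoO₄²⁻ is present, so KulC is inactive.
Cu²⁺ is present, so VorE is active.
No repressor is bound and VorE is active, so *fubD* is transcribed.
→ *fubD* is ON.
Rhamnulose is absent, so QilS is active.
Homoserine is present, so DovD is active.
No repressor is bound and QilS and DovD are active, so *lomR* is transcribed.
→ *lomR* is ON.
Turanose is absent, so QilM is inactive.
Required activator QilM is absent, so *rudU* is not transcribed.
So RudU is not produced.
Zn²⁺ is absent, so UlmG is inactive.
Diaminopimelate is present, so BexR is inactive.
No activator is available at the *gorL* promoter, so *gorL* is not transcribed.
So GorL is not produced.
With no repressor bound, *morC* is transcribed.
→ *morC* is ON.
c-di-GMP is present, so UlmK is inactive.
LutG is produced constitutively and is active.
Activator LutG is present, so *haxG* is transcribed.
→ *haxG* is ON.
5 of the 5 genes are transcribed.

5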